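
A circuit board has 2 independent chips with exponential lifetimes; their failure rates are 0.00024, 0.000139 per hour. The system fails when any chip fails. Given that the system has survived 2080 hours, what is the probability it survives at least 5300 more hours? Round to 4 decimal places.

0.1342

Time to first failure ~ Exp(Σλ) with Σλ = 0.000379.
By memorylessness, P(T > 2080+5300 | T > 2080) = P(T > 5300) = e^(−0.000379·5300) ≈ 0.1342.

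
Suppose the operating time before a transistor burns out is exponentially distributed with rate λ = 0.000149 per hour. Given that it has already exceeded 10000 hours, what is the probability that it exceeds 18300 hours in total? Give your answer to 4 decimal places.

0.2903

By the memoryless property, P(X > 10000+8300 | X > 10000) = P(X > 8300).
P(X > 8300) = e^(−1.2367) ≈ 0.2903.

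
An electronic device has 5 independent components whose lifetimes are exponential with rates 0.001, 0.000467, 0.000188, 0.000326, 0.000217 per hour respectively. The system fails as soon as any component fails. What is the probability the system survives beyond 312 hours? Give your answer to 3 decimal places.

0.504

The time to first failure is exponential with rate Σλ = 0.001 + 0.000467 + 0.000188 + 0.000326 + 0.000217 = 0.002198.
P(min > 312) = e^(−0.002198·312) = e^(−0.68578) ≈ 0.504.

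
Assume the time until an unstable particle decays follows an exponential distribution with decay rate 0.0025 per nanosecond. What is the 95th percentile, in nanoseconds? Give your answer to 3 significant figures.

1200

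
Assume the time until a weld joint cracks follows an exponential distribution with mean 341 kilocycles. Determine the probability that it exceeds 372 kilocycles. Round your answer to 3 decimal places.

The rate is λ = 1/341 = 0.00293255 per kilocycle.
P(X > 372) = e^(−λ·372) = e^(−1.0909) ≈ 0.336.

0.336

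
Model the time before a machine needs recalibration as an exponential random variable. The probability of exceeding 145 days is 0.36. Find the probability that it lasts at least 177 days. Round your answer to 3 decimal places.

e^(−λ·145) = 0.36 ⇒ λ = −ln(0.36)/145 = 0.00704587.
P(X > 177) = e^(−0.00704587·177) = e^(−1.2471) ≈ 0.287.

0.287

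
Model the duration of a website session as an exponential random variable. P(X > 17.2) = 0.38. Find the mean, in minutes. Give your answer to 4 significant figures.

e^(−λ·17.2) = 0.38 ⇒ λ = −ln(0.38)/17.2 = 0.0562549.
Mean = 1/λ = 17.7762 minutes.

17.78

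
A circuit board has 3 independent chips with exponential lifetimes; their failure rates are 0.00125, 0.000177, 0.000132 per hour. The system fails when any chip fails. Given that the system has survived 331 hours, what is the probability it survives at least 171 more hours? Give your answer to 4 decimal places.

Time to first failure ~ Exp(Σλ) with Σλ = 0.001559.
By memorylessness, P(T > 331+171 | T > 331) = P(T > 171) = e^(−0.001559·171) ≈ 0.7660.

0.7660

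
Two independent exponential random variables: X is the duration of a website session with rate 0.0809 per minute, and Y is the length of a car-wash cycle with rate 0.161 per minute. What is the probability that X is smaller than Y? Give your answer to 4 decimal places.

λ_1 = 0.0809, λ_2 = 0.161.
For independent exponentials, P(X < Y) = λ_1/(λ_1+λ_2) = 0.0809/0.2419 ≈ 0.3344.

0.3344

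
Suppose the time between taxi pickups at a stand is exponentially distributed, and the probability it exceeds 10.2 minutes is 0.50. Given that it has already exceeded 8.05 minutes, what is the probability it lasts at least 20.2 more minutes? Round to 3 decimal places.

0.253

From e^(−λ·10.2) = 0.50, λ = −ln(0.50)/10.2 = 0.0679556.
Memoryless: P(X > 8.05+20.2 | X > 8.05) = P(X > 20.2) = e^(−0.0679556·20.2) ≈ 0.253.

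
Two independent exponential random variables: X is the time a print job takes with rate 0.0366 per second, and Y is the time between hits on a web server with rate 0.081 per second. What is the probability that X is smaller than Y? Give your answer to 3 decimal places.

λ_1 = 0.0366, λ_2 = 0.081.
For independent exponentials, P(X < Y) = λ_1/(λ_1+λ_2) = 0.0366/0.1176 ≈ 0.311.

0.311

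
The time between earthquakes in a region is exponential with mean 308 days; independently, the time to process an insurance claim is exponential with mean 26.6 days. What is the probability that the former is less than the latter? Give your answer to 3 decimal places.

λ_1 = 1/308 = 0.00324675, λ_2 = 1/26.6 = 0.037594.
For independent exponentials, P(the former < the latter) = λ_1/(λ_1+λ_2) = 0.00324675/0.0408407 ≈ 0.079.

0.079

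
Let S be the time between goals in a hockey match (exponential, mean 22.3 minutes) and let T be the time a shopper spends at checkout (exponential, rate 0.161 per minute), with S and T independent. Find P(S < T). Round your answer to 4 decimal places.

λ_1 = 1/22.3 = 0.044843, λ_2 = 0.161.
For independent exponentials, P(S < T) = λ_1/(λ_1+λ_2) = 0.044843/0.205843 ≈ 0.2179.

0.2179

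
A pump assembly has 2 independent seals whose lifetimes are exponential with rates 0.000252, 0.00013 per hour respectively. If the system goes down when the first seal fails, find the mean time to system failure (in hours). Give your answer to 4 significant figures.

2618

The time to first failure is exponential with rate Σλ = 0.000252 + 0.00013 = 0.000382.
E[min] = 1/Σλ = 1/0.000382 = 2617.8 hours.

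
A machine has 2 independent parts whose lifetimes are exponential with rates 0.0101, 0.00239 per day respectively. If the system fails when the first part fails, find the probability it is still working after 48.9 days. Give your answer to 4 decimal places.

The time to first failure is exponential with rate Σλ = 0.0101 + 0.00239 = 0.01249.
P(min > 48.9) = e^(−0.01249·48.9) = e^(−0.61076) ≈ 0.5429.

0.5429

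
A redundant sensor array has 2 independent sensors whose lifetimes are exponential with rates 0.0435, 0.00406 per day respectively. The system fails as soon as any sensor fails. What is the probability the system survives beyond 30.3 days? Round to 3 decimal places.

The time to first failure is exponential with rate Σλ = 0.0435 + 0.00406 = 0.04756.
P(min > 30.3) = e^(−0.04756·30.3) = e^(−1.4411) ≈ 0.237.

0.237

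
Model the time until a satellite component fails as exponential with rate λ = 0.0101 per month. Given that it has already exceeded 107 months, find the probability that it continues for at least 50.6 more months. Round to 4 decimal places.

0.5999

By the memoryless property, P(X > 107+50.6 | X > 107) = P(X > 50.6).
P(X > 50.6) = e^(−0.51106) ≈ 0.5999.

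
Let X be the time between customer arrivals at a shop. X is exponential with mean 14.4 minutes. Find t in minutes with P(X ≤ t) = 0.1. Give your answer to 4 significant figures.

The rate is λ = 1/14.4 = 0.0694444 per minute.
Set 1 − e^(−λt) = 0.1, so t = −ln(0.9)/λ = 0.10536/0.0694444 ≈ 1.51719 minutes.

1.517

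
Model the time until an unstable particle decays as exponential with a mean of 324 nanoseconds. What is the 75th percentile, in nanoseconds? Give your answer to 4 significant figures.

449.2

The rate is λ = 1/324 = 0.00308642 per nanosecond.
Set 1 − e^(−λt) = 0.75, so t = −ln(0.25)/λ = 1.3863/0.00308642 ≈ 449.159 nanoseconds.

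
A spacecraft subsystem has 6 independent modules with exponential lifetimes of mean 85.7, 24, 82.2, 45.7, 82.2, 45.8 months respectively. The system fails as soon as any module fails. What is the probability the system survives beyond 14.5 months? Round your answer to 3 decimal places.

The first failure time is exponential with rate Σλ_i = 1/85.7 + 1/24 + 1/82.2 + 1/45.7 + 1/82.2 + 1/45.8 = 0.121382 per month.
P(min > 14.5) = e^(−0.121382·14.5) = e^(−1.76) ≈ 0.172.

0.172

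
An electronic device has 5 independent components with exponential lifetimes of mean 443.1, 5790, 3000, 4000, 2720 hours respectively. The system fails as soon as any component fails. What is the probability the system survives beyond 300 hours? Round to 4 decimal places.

The first failure time is exponential with rate Σλ_i = 1/443.1 + 1/5790 + 1/3000 + 1/4000 + 1/2720 = 0.00338052 per hour.
P(min > 300) = e^(−0.00338052·300) = e^(−1.0142) ≈ 0.3627.

0.3627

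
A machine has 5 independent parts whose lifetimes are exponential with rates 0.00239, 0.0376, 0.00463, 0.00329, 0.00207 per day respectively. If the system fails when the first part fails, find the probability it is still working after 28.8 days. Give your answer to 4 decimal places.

0.2371

The time to first failure is exponential with rate Σλ = 0.00239 + 0.0376 + 0.00463 + 0.00329 + 0.00207 = 0.04998.
P(min > 28.8) = e^(−0.04998·28.8) = e^(−1.4394) ≈ 0.2371.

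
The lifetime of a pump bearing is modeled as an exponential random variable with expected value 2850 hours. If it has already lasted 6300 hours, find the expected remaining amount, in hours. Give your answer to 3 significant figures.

The rate is λ = 1/2850 = 0.000350877 per hour.
By memorylessness, the remaining amount past any threshold is again Exp(λ) with mean 1/λ = 2850 hours.

2850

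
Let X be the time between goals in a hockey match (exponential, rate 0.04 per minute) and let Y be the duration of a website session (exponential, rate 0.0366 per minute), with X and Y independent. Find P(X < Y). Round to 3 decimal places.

0.522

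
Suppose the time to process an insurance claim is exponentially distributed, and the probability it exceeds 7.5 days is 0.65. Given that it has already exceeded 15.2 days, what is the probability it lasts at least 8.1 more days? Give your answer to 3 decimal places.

0.628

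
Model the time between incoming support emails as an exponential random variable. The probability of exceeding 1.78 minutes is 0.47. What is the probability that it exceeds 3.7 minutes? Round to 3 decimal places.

0.208

e^(−λ·1.78) = 0.47 ⇒ λ = −ln(0.47)/1.78 = 0.42417.
P(X > 3.7) = e^(−0.42417·3.7) = e^(−1.5694) ≈ 0.208.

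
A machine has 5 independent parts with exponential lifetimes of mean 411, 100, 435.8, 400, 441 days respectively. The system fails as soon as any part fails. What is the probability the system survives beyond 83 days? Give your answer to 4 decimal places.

0.1983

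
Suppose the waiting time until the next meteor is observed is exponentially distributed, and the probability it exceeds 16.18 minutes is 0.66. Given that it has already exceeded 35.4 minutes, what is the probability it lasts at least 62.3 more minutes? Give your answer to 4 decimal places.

From e^(−λ·16.18) = 0.66, λ = −ln(0.66)/16.18 = 0.0256808.
Memoryless: P(X > 35.4+62.3 | X > 35.4) = P(X > 62.3) = e^(−0.0256808·62.3) ≈ 0.2019.

0.2019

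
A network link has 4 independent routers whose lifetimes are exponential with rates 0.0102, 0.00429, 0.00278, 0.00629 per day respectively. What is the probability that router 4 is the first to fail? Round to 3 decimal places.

0.267

The time to first failure is exponential with rate Σλ = 0.0102 + 0.00429 + 0.00278 + 0.00629 = 0.02356.
P(router 4 first) = λ_4/Σλ = 0.00629/0.02356 ≈ 0.267.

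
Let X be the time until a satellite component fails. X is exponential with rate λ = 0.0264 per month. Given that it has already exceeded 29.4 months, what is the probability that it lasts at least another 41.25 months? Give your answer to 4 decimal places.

0.3366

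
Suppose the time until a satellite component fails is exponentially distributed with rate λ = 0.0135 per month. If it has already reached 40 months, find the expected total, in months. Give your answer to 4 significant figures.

114.1

By memorylessness, E[X | X > 40] = 40 + 1/λ = 40 + 74.0741 = 114.074 months.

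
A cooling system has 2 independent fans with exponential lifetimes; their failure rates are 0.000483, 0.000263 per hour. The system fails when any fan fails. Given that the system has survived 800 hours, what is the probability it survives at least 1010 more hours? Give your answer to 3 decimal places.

Time to first failure ~ Exp(Σλ) with Σλ = 0.000746.
By memorylessness, P(T > 800+1010 | T > 800) = P(T > 1010) = e^(−0.000746·1010) ≈ 0.471.

0.471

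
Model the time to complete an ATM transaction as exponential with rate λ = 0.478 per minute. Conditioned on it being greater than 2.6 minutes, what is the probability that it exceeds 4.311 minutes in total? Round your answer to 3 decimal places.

0.441

P(X > s+t | X > s) = e^(−λ(s+t))/e^(−λs) = e^(−λt), independent of s = 2.6.
P(X > 1.711) = e^(−0.81786) ≈ 0.441.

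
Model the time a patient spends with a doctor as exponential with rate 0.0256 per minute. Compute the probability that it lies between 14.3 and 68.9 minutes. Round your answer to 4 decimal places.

P(14.3 < X < 68.9) = e^(−λ·14.3) − e^(−λ·68.9) = 0.69345 − 0.17139 ≈ 0.5221.

0.5221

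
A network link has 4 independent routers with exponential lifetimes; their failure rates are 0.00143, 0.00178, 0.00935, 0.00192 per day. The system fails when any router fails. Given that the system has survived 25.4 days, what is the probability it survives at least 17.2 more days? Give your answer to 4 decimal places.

Time to first failure ~ Exp(Σλ) with Σλ = 0.01448.
By memorylessness, P(T > 25.4+17.2 | T > 25.4) = P(T > 17.2) = e^(−0.01448·17.2) ≈ 0.7795.

0.7795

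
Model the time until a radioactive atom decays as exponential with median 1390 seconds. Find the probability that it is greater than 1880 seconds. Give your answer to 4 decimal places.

For an exponential, median = ln(2)/λ, so λ = ln 2 / 1390 = 0.000498667 per second.
P(X > 1880) = e^(−λ·1880) = e^(−0.93749) ≈ 0.3916.

0.3916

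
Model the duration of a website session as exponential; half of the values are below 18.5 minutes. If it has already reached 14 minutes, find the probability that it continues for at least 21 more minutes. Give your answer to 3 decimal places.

For an exponential, median = ln(2)/λ, so λ = ln 2 / 18.5 = 0.0374674 per minute.
By the memoryless property, P(X > 14+21 | X > 14) = P(X > 21).
P(X > 21) = e^(−0.78682) ≈ 0.455.

0.455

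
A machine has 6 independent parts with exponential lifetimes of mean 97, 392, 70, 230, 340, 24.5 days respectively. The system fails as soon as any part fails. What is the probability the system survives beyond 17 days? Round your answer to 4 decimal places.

0.2782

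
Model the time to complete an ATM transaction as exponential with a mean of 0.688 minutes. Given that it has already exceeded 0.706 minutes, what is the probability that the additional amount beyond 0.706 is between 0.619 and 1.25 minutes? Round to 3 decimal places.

0.244

The rate is λ = 1/0.688 = 1.45349 per minute.
Memoryless: the residual past 0.706 is again Exp(λ).
P(0.619 < residual < 1.25) = e^(−λ·0.619) − e^(−λ·1.25) = 0.40669 − 0.16254 ≈ 0.244.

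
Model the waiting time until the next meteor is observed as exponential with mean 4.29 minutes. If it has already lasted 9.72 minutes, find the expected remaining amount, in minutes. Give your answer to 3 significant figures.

The rate is λ = 1/4.29 = 0.2331 per minute.
By memorylessness, the remaining amount past any threshold is again Exp(λ) with mean 1/λ = 4.29 minutes.

4.29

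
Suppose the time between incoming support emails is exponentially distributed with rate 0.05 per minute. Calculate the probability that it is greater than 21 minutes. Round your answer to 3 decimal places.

P(X > 21) = e^(−λ·21) = e^(−1.05) ≈ 0.350.

0.350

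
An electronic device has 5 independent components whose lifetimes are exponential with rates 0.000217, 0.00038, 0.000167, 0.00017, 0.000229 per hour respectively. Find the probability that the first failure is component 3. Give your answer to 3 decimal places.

0.144

The time to first failure is exponential with rate Σλ = 0.000217 + 0.00038 + 0.000167 + 0.00017 + 0.000229 = 0.001163.
P(component 3 first) = λ_3/Σλ = 0.000167/0.001163 ≈ 0.144.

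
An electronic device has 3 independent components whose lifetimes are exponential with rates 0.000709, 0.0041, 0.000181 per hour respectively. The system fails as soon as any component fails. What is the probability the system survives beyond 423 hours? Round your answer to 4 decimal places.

0.1211

The time to first failure is exponential with rate Σλ = 0.000709 + 0.0041 + 0.000181 = 0.00499.
P(min > 423) = e^(−0.00499·423) = e^(−2.1108) ≈ 0.1211.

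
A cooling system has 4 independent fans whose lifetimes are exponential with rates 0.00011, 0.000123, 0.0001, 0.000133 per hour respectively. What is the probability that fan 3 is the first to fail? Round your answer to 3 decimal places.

0.215

The time to first failure is exponential with rate Σλ = 0.00011 + 0.000123 + 0.0001 + 0.000133 = 0.000466.
P(fan 3 first) = λ_3/Σλ = 0.0001/0.000466 ≈ 0.215.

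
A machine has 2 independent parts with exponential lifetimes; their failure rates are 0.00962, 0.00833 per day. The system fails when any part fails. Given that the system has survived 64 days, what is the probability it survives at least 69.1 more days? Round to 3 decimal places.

0.289

Time to first failure ~ Exp(Σλ) with Σλ = 0.01795.
By memorylessness, P(T > 64+69.1 | T > 64) = P(T > 69.1) = e^(−0.01795·69.1) ≈ 0.289.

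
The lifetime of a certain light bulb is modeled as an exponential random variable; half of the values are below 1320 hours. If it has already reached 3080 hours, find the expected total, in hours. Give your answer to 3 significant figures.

4980

For an exponential, median = ln(2)/λ, so λ = ln 2 / 1320 = 0.000525112 per hour.
By memorylessness, E[X | X > 3080] = 3080 + 1/λ = 3080 + 1904.36 = 4984.36 hours.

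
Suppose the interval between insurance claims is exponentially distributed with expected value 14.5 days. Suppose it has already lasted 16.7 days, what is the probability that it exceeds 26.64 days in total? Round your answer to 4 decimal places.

0.5038

The rate is λ = 1/14.5 = 0.0689655 per day.
The exponential is memoryless, so the remaining time is again Exp(λ): the condition X > 16.7 is irrelevant.
P(X > 9.94) = e^(−0.68552) ≈ 0.5038.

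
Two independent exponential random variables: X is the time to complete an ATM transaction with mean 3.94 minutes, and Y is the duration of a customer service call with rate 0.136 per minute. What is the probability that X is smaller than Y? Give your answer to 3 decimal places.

λ_1 = 1/3.94 = 0.253807, λ_2 = 0.136.
For independent exponentials, P(X < Y) = λ_1/(λ_1+λ_2) = 0.253807/0.389807 ≈ 0.651.

0.651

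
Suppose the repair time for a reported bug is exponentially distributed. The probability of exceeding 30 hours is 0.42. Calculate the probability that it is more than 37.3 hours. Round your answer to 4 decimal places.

0.3401

e^(−λ·30) = 0.42 ⇒ λ = −ln(0.42)/30 = 0.0289167.
P(X > 37.3) = e^(−0.0289167·37.3) = e^(−1.0786) ≈ 0.3401.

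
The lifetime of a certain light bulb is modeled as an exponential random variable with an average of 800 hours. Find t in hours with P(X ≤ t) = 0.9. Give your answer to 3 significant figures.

1840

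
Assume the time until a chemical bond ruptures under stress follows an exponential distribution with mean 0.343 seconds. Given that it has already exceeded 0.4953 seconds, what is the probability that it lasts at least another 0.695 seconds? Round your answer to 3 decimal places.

0.132

The rate is λ = 1/0.343 = 2.91545 per second.
By the memoryless property, P(X > 0.4953+0.695 | X > 0.4953) = P(X > 0.695).
P(X > 0.695) = e^(−2.0262) ≈ 0.132.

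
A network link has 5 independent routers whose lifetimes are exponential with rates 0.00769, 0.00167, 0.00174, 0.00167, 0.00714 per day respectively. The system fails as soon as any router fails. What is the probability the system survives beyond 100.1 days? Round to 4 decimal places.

0.1363

The time to first failure is exponential with rate Σλ = 0.00769 + 0.00167 + 0.00174 + 0.00167 + 0.00714 = 0.01991.
P(min > 100.1) = e^(−0.01991·100.1) = e^(−1.993) ≈ 0.1363.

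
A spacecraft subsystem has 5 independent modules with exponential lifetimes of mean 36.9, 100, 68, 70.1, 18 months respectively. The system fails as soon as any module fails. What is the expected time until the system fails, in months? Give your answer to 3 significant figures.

8.22

The first failure time is exponential with rate Σλ_i = 1/36.9 + 1/100 + 1/68 + 1/70.1 + 1/18 = 0.121627 per month.
E[min] = 1/Σλ = 1/0.121627 = 8.22186 months.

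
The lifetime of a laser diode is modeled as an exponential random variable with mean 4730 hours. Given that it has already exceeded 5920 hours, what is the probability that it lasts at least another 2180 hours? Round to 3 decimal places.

0.631

The rate is λ = 1/4730 = 0.000211416 per hour.
P(X > s+t | X > s) = e^(−λ(s+t))/e^(−λs) = e^(−λt), independent of s = 5920.
P(X > 2180) = e^(−0.46089) ≈ 0.631.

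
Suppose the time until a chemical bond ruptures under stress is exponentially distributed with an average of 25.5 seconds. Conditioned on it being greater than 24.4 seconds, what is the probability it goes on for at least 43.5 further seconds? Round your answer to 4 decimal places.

The rate is λ = 1/25.5 = 0.0392157 per second.
P(X > s+t | X > s) = e^(−λ(s+t))/e^(−λs) = e^(−λt), independent of s = 24.4.
P(X > 43.5) = e^(−1.7059) ≈ 0.1816.

0.1816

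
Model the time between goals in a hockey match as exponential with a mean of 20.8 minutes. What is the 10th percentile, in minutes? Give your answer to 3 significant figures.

The rate is λ = 1/20.8 = 0.0480769 per minute.
Set 1 − e^(−λt) = 0.1, so t = −ln(0.9)/λ = 0.10536/0.0480769 ≈ 2.1915 minutes.

2.19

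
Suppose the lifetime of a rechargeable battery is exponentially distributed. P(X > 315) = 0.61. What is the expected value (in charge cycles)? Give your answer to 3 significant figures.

e^(−λ·315) = 0.61 ⇒ λ = −ln(0.61)/315 = 0.00156919.
Mean = 1/λ = 637.27 charge cycles.

637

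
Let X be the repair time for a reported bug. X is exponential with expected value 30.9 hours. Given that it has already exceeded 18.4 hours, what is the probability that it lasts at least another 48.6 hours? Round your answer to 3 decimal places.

0.207

The rate is λ = 1/30.9 = 0.0323625 per hour.
By the memoryless property, P(X > 18.4+48.6 | X > 18.4) = P(X > 48.6).
P(X > 48.6) = e^(−1.5728) ≈ 0.207.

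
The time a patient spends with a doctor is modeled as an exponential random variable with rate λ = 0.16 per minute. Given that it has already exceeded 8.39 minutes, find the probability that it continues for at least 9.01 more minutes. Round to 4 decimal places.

0.2365

The exponential is memoryless, so the remaining time is again Exp(λ): the condition X > 8.39 is irrelevant.
P(X > 9.01) = e^(−1.4416) ≈ 0.2365.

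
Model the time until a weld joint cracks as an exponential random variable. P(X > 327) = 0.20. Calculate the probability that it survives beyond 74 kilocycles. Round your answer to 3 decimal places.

e^(−λ·327) = 0.20 ⇒ λ = −ln(0.20)/327 = 0.00492183.
P(X > 74) = e^(−0.00492183·74) = e^(−0.36422) ≈ 0.695.

0.695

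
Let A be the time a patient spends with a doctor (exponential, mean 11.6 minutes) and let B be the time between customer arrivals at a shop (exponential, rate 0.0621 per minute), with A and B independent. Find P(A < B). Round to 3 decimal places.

0.581

λ_1 = 1/11.6 = 0.0862069, λ_2 = 0.0621.
For independent exponentials, P(A < B) = λ_1/(λ_1+λ_2) = 0.0862069/0.148307 ≈ 0.581.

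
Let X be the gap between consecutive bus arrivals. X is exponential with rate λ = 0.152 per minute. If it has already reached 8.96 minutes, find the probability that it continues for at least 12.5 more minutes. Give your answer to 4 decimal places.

0.1496

The exponential is memoryless, so the remaining time is again Exp(λ): the condition X > 8.96 is irrelevant.
P(X > 12.5) = e^(−1.9) ≈ 0.1496.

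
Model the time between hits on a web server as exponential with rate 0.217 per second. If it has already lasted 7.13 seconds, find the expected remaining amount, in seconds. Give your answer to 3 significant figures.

4.61

By memorylessness, the remaining amount past any threshold is again Exp(λ) with mean 1/λ = 4.60829 seconds.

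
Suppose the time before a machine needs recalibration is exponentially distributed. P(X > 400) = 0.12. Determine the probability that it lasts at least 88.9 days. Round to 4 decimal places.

0.6242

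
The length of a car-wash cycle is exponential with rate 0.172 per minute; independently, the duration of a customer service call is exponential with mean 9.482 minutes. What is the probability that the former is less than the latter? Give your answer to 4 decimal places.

λ_1 = 0.172, λ_2 = 1/9.482 = 0.105463.
For independent exponentials, P(the former < the latter) = λ_1/(λ_1+λ_2) = 0.172/0.277463 ≈ 0.6199.

0.6199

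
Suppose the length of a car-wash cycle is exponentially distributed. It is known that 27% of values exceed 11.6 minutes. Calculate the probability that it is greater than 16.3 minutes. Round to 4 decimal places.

e^(−λ·11.6) = 0.27 ⇒ λ = −ln(0.27)/11.6 = 0.112874.
P(X > 16.3) = e^(−0.112874·16.3) = e^(−1.8398) ≈ 0.1588.

0.1588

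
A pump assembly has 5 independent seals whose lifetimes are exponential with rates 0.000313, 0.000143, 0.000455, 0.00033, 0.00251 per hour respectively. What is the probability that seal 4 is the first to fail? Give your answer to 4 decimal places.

The time to first failure is exponential with rate Σλ = 0.000313 + 0.000143 + 0.000455 + 0.00033 + 0.00251 = 0.003751.
P(seal 4 first) = λ_4/Σλ = 0.00033/0.003751 ≈ 0.0880.

0.0880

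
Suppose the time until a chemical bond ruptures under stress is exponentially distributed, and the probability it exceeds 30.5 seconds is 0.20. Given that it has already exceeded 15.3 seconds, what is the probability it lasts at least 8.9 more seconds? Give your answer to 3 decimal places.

0.625

From e^(−λ·30.5) = 0.20, λ = −ln(0.20)/30.5 = 0.0527685.
Memoryless: P(X > 15.3+8.9 | X > 15.3) = P(X > 8.9) = e^(−0.0527685·8.9) ≈ 0.625.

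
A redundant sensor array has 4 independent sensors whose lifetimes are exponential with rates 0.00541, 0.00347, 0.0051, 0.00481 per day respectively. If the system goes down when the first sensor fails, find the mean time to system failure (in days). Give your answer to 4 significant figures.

The time to first failure is exponential with rate Σλ = 0.00541 + 0.00347 + 0.0051 + 0.00481 = 0.01879.
E[min] = 1/Σλ = 1/0.01879 = 53.2198 days.

53.22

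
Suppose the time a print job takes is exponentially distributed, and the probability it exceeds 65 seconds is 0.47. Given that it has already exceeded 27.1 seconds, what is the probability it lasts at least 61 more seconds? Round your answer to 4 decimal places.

From e^(−λ·65) = 0.47, λ = −ln(0.47)/65 = 0.0116157.
Memoryless: P(X > 27.1+61 | X > 27.1) = P(X > 61) = e^(−0.0116157·61) ≈ 0.4924.

0.4924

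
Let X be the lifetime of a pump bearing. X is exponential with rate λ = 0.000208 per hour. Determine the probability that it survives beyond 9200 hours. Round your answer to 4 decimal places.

P(X > 9200) = e^(−λ·9200) = e^(−1.9136) ≈ 0.1475.

0.1475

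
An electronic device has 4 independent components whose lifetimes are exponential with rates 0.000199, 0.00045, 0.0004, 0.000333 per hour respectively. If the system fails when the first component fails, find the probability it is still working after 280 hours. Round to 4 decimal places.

0.6791

The time to first failure is exponential with rate Σλ = 0.000199 + 0.00045 + 0.0004 + 0.000333 = 0.001382.
P(min > 280) = e^(−0.001382·280) = e^(−0.38696) ≈ 0.6791.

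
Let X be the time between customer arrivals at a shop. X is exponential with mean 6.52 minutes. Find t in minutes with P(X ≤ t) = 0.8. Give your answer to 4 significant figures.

10.49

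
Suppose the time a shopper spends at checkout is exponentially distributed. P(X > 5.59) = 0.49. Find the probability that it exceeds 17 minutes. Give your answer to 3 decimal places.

e^(−λ·5.59) = 0.49 ⇒ λ = −ln(0.49)/5.59 = 0.127612.
P(X > 17) = e^(−0.127612·17) = e^(−2.1694) ≈ 0.114.

0.114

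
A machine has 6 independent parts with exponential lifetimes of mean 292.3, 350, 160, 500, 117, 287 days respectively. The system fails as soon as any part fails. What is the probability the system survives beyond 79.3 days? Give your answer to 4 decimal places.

0.1217

The first failure time is exponential with rate Σλ_i = 1/292.3 + 1/350 + 1/160 + 1/500 + 1/117 + 1/287 = 0.0265596 per day.
P(min > 79.3) = e^(−0.0265596·79.3) = e^(−2.1062) ≈ 0.1217.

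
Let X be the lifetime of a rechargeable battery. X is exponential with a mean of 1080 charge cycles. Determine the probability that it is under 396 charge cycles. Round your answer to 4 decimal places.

The rate is λ = 1/1080 = 0.000925926 per charge cycle.
P(X ≤ 396) = 1 − e^(−λ·396) = 1 − e^(−0.36667) ≈ 0.3070.

0.3070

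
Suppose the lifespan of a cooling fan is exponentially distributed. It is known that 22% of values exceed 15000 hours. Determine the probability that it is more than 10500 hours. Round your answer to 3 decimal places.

e^(−λ·15000) = 0.22 ⇒ λ = −ln(0.22)/15000 = 0.000100942.
P(X > 10500) = e^(−0.000100942·10500) = e^(−1.0599) ≈ 0.346.

0.346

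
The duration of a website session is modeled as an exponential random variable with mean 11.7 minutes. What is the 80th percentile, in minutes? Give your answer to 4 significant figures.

18.83

The rate is λ = 1/11.7 = 0.0854701 per minute.
Set 1 − e^(−λt) = 0.8, so t = −ln(0.2)/λ = 1.6094/0.0854701 ≈ 18.8304 minutes.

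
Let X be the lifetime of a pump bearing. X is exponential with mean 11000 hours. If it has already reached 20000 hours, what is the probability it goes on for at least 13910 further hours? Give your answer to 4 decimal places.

0.2824

The rate is λ = 1/11000 = 0.0000909091 per hour.
By the memoryless property, P(X > 20000+13910 | X > 20000) = P(X > 13910).
P(X > 13910) = e^(−1.2645) ≈ 0.2824.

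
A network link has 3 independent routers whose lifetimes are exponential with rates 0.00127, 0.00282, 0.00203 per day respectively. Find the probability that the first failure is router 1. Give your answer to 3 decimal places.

The time to first failure is exponential with rate Σλ = 0.00127 + 0.00282 + 0.00203 = 0.00612.
P(router 1 first) = λ_1/Σλ = 0.00127/0.00612 ≈ 0.208.

0.208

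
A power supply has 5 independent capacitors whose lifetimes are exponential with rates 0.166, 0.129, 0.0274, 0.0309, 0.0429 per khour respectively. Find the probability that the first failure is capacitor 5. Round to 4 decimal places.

The time to first failure is exponential with rate Σλ = 0.166 + 0.129 + 0.0274 + 0.0309 + 0.0429 = 0.3962.
P(capacitor 5 first) = λ_5/Σλ = 0.0429/0.3962 ≈ 0.1083.

0.1083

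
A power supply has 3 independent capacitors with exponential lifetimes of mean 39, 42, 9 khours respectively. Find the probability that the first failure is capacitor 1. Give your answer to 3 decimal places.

0.160

Rates: λ_i = 1/mean_i → 0.025641, 0.0238095, 0.111111; Σλ = 0.160562.
P(capacitor 1 first) = λ_1/Σλ = 0.025641/0.160562 ≈ 0.160.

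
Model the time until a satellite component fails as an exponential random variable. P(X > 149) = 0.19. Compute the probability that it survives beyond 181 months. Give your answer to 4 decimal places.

0.1330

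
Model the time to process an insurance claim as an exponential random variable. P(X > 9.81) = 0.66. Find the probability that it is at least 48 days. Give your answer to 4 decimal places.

e^(−λ·9.81) = 0.66 ⇒ λ = −ln(0.66)/9.81 = 0.0423563.
P(X > 48) = e^(−0.0423563·48) = e^(−2.0331) ≈ 0.1309.

0.1309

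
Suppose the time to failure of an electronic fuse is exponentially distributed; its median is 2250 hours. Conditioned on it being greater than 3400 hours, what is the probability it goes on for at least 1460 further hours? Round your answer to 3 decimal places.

0.638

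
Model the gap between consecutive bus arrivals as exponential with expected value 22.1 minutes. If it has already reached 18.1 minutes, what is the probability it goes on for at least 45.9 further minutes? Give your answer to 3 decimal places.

0.125

The rate is λ = 1/22.1 = 0.0452489 per minute.
By the memoryless property, P(X > 18.1+45.9 | X > 18.1) = P(X > 45.9).
P(X > 45.9) = e^(−2.0769) ≈ 0.125.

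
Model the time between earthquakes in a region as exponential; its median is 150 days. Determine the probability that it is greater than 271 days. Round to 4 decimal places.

For an exponential, median = ln(2)/λ, so λ = ln 2 / 150 = 0.00462098 per day.
P(X > 271) = e^(−λ·271) = e^(−1.2523) ≈ 0.2859.

0.2859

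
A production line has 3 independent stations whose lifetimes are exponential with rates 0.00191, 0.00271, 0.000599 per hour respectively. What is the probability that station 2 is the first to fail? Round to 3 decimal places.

The time to first failure is exponential with rate Σλ = 0.00191 + 0.00271 + 0.000599 = 0.005219.
P(station 2 first) = λ_2/Σλ = 0.00271/0.005219 ≈ 0.519.

0.519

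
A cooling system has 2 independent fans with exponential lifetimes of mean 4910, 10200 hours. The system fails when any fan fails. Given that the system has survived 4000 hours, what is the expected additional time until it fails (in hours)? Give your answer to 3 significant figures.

First-failure rate Σλ = 1/4910 + 1/10200 = 0.000301705.
By memorylessness the expected residual is 1/Σλ = 3314.49 hours, regardless of the 4000 already elapsed.

3310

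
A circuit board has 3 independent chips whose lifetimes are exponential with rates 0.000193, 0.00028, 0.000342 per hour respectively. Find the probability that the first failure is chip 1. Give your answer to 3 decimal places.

The time to first failure is exponential with rate Σλ = 0.000193 + 0.00028 + 0.000342 = 0.000815.
P(chip 1 first) = λ_1/Σλ = 0.000193/0.000815 ≈ 0.237.

0.237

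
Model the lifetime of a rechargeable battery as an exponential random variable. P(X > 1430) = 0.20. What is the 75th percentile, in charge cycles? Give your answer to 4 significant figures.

1232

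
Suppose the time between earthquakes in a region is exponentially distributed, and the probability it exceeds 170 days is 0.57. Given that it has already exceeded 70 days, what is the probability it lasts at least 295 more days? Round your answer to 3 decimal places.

From e^(−λ·170) = 0.57, λ = −ln(0.57)/170 = 0.00330658.
Memoryless: P(X > 70+295 | X > 70) = P(X > 295) = e^(−0.00330658·295) ≈ 0.377.

0.377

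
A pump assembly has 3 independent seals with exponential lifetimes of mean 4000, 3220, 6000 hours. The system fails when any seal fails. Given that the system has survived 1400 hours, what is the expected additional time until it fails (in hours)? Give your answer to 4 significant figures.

1375

First-failure rate Σλ = 1/4000 + 1/3220 + 1/6000 = 0.000727226.
By memorylessness the expected residual is 1/Σλ = 1375.09 hours, regardless of the 1400 already elapsed.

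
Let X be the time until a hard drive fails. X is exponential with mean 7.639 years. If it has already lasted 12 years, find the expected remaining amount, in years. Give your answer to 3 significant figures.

7.64

The rate is λ = 1/7.639 = 0.130907 per year.
By memorylessness, the remaining amount past any threshold is again Exp(λ) with mean 1/λ = 7.639 years.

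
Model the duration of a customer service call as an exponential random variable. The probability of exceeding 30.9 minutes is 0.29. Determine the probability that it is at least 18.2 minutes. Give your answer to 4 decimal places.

0.4823

e^(−λ·30.9) = 0.29 ⇒ λ = −ln(0.29)/30.9 = 0.0400607.
P(X > 18.2) = e^(−0.0400607·18.2) = e^(−0.7291) ≈ 0.4823.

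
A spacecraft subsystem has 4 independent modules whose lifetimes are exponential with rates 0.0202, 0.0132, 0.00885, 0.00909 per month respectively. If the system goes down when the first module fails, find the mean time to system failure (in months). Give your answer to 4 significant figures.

The time to first failure is exponential with rate Σλ = 0.0202 + 0.0132 + 0.00885 + 0.00909 = 0.05134.
E[min] = 1/Σλ = 1/0.05134 = 19.478 months.

19.48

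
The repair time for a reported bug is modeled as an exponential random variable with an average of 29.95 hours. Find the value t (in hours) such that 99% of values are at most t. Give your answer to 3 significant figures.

138

The rate is λ = 1/29.95 = 0.033389 per hour.
Set 1 − e^(−λt) = 0.99, so t = −ln(0.01)/λ = 4.6052/0.033389 ≈ 137.925 hours.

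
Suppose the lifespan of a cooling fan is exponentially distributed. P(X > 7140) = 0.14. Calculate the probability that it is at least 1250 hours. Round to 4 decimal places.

e^(−λ·7140) = 0.14 ⇒ λ = −ln(0.14)/7140 = 0.000275366.
P(X > 1250) = e^(−0.000275366·1250) = e^(−0.34421) ≈ 0.7088.

0.7088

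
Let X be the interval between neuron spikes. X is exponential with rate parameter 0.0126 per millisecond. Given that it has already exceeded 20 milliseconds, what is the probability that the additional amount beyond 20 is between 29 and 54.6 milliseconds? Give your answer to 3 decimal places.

0.191

Memoryless: the residual past 20 is again Exp(λ).
P(29 < residual < 54.6) = e^(−λ·29) − e^(−λ·54.6) = 0.69392 − 0.50260 ≈ 0.191.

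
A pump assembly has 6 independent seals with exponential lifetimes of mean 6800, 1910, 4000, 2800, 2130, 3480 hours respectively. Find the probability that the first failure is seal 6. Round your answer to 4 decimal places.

Rates: λ_i = 1/mean_i → 0.000147059, 0.00052356, 0.00025, 0.000357143, 0.000469484, 0.000287356; Σλ = 0.0020346.
P(seal 6 first) = λ_6/Σλ = 0.000287356/0.0020346 ≈ 0.1412.

0.1412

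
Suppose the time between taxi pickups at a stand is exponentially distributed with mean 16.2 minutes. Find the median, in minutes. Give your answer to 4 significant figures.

11.23

The rate is λ = 1/16.2 = 0.0617284 per minute.
Set 1 − e^(−λt) = 0.5, so t = −ln(0.5)/λ = 0.69315/0.0617284 ≈ 11.229 minutes.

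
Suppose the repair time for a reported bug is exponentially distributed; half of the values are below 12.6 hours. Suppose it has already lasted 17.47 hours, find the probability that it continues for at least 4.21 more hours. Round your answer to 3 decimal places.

For an exponential, median = ln(2)/λ, so λ = ln 2 / 12.6 = 0.0550117 per hour.
The exponential is memoryless, so the remaining time is again Exp(λ): the condition X > 17.47 is irrelevant.
P(X > 4.21) = e^(−0.2316) ≈ 0.793.

0.793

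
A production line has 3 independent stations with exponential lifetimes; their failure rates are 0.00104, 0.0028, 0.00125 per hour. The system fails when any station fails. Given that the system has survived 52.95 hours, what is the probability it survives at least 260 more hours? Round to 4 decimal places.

Time to first failure ~ Exp(Σλ) with Σλ = 0.00509.
By memorylessness, P(T > 52.95+260 | T > 52.95) = P(T > 260) = e^(−0.00509·260) ≈ 0.2662.

0.2662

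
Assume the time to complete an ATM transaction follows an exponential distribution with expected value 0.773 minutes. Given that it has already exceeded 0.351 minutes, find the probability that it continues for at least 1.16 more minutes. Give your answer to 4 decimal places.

0.2230

The rate is λ = 1/0.773 = 1.29366 per minute.
By the memoryless property, P(X > 0.351+1.16 | X > 0.351) = P(X > 1.16).
P(X > 1.16) = e^(−1.5006) ≈ 0.2230.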